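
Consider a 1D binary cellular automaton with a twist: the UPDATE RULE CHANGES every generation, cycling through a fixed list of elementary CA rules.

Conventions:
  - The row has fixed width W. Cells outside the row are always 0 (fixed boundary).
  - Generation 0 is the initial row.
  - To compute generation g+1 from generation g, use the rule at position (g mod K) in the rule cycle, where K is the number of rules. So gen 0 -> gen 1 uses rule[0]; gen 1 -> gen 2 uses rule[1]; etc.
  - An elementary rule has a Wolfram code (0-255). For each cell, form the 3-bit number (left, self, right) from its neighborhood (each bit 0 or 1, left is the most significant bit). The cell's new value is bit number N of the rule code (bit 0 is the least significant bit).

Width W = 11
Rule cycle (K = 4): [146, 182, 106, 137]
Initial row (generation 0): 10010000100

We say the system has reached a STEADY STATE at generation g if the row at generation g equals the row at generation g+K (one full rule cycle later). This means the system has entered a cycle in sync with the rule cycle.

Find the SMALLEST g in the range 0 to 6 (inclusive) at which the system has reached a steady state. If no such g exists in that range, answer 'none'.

Gen 0: 10010000100
Gen 1 (rule 146): 01101001010
Gen 2 (rule 182): 10011111111
Gen 3 (rule 106): 00110000001
Gen 4 (rule 137): 10100111100
Gen 5 (rule 146): 00011011010
Gen 6 (rule 182): 00100100111
Gen 7 (rule 106): 01001001101
Gen 8 (rule 137): 00000001000
Gen 9 (rule 146): 00000010100
Gen 10 (rule 182): 00000111110

Answer: none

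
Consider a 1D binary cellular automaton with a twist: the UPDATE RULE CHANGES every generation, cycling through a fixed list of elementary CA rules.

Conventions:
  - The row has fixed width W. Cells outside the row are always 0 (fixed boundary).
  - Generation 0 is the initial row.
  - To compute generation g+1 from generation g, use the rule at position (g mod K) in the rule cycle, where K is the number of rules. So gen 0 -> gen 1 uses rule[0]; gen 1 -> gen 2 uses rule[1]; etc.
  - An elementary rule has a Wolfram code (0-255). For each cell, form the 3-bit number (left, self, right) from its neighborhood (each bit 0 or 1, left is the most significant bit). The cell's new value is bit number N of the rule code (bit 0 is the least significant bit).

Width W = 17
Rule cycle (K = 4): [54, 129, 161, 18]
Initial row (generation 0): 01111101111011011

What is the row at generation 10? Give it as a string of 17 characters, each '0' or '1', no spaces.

Answer: 11110000000001100

Derivation:
Gen 0: 01111101111011011
Gen 1 (rule 54): 10000010000100100
Gen 2 (rule 129): 00111000110000001
Gen 3 (rule 161): 10010010000111100
Gen 4 (rule 18): 01101101001000010
Gen 5 (rule 54): 10010011111100111
Gen 6 (rule 129): 00000001111000010
Gen 7 (rule 161): 11111100110011000
Gen 8 (rule 18): 00000011001100100
Gen 9 (rule 54): 00000100110011110
Gen 10 (rule 129): 11110000000001100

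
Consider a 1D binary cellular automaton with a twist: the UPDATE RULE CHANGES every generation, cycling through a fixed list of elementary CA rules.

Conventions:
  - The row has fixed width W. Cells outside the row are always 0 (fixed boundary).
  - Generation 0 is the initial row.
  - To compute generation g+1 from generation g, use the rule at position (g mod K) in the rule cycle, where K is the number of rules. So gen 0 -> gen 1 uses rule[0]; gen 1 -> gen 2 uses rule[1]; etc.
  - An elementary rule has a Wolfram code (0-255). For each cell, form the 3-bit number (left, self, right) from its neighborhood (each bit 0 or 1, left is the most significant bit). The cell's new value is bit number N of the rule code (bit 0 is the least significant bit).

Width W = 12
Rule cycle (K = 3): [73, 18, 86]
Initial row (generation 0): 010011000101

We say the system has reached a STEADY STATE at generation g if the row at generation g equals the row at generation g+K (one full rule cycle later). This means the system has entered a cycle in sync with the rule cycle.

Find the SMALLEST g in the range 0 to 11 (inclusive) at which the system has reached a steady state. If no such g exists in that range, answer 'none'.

Gen 0: 010011000101
Gen 1 (rule 73): 000011010000
Gen 2 (rule 18): 000100001000
Gen 3 (rule 86): 001110011100
Gen 4 (rule 73): 101010010101
Gen 5 (rule 18): 000001100000
Gen 6 (rule 86): 000010110000
Gen 7 (rule 73): 111000110111
Gen 8 (rule 18): 000101000000
Gen 9 (rule 86): 001101100000
Gen 10 (rule 73): 101101101111
Gen 11 (rule 18): 000000000000
Gen 12 (rule 86): 000000000000
Gen 13 (rule 73): 111111111111
Gen 14 (rule 18): 000000000000

Answer: 11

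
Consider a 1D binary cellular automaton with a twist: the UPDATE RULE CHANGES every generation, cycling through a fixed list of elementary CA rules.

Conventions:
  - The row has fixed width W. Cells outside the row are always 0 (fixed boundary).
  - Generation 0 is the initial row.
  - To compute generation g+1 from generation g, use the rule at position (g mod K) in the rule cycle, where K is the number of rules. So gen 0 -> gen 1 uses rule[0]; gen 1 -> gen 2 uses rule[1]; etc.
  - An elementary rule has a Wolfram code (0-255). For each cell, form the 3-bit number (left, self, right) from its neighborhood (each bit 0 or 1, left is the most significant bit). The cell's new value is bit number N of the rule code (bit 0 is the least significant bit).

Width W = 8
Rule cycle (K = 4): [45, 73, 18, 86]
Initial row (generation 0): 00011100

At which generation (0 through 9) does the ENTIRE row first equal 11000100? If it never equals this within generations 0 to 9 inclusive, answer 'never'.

Answer: 2

Derivation:
Gen 0: 00011100
Gen 1 (rule 45): 11010001
Gen 2 (rule 73): 11000100
Gen 3 (rule 18): 00101010
Gen 4 (rule 86): 01101011
Gen 5 (rule 45): 01011110
Gen 6 (rule 73): 00010010
Gen 7 (rule 18): 00101101
Gen 8 (rule 86): 01100101
Gen 9 (rule 45): 01000111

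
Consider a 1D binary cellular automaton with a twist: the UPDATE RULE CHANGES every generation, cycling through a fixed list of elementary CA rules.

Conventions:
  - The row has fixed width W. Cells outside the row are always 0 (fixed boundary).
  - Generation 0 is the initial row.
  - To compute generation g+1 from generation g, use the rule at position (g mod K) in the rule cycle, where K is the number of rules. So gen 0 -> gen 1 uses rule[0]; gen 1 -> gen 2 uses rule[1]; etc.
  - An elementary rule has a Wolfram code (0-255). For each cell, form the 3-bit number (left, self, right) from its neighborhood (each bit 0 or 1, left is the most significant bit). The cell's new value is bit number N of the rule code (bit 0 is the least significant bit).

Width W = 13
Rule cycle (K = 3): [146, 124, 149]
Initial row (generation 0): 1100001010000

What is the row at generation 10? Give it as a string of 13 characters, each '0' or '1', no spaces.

Answer: 0100010110000

Derivation:
Gen 0: 1100001010000
Gen 1 (rule 146): 0010010001000
Gen 2 (rule 124): 0011011001100
Gen 3 (rule 149): 1000000100011
Gen 4 (rule 146): 0100001010100
Gen 5 (rule 124): 0110001111110
Gen 6 (rule 149): 0001100111101
Gen 7 (rule 146): 0010011011000
Gen 8 (rule 124): 0011011111100
Gen 9 (rule 149): 1000001111011
Gen 10 (rule 146): 0100010110000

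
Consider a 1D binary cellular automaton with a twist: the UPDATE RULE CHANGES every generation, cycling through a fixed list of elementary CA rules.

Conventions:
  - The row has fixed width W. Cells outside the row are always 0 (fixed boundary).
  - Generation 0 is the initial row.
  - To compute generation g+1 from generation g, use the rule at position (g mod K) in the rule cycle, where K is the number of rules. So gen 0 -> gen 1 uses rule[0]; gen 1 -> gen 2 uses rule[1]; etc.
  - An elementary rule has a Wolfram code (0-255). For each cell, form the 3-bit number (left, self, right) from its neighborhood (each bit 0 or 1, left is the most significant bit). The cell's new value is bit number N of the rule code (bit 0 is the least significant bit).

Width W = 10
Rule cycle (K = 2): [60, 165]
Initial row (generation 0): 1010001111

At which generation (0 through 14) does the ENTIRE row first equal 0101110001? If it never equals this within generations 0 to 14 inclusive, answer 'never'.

Answer: never

Derivation:
Gen 0: 1010001111
Gen 1 (rule 60): 1111001000
Gen 2 (rule 165): 0110001011
Gen 3 (rule 60): 0101001110
Gen 4 (rule 165): 0111000100
Gen 5 (rule 60): 0100100110
Gen 6 (rule 165): 0100100000
Gen 7 (rule 60): 0110110000
Gen 8 (rule 165): 0001000111
Gen 9 (rule 60): 0001100100
Gen 10 (rule 165): 1100000101
Gen 11 (rule 60): 1010000111
Gen 12 (rule 165): 1110110010
Gen 13 (rule 60): 1001101011
Gen 14 (rule 165): 1000011100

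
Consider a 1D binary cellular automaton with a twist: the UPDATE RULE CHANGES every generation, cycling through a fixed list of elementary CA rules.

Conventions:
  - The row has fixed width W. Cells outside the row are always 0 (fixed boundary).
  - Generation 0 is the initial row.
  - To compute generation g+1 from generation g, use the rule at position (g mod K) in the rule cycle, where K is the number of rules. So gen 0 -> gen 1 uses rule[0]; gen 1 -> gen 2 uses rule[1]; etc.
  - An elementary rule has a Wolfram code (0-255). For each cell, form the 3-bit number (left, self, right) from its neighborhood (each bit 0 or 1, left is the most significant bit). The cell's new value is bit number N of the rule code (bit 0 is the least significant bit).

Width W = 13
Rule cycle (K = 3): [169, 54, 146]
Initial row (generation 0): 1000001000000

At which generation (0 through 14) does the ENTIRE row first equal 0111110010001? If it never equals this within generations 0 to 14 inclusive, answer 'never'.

Answer: 7

Derivation:
Gen 0: 1000001000000
Gen 1 (rule 169): 0011100011111
Gen 2 (rule 54): 0100010100000
Gen 3 (rule 146): 1010100010000
Gen 4 (rule 169): 0101001000111
Gen 5 (rule 54): 1111111101000
Gen 6 (rule 146): 0111111000100
Gen 7 (rule 169): 0111110010001
Gen 8 (rule 54): 1000001111011
Gen 9 (rule 146): 0100010110000
Gen 10 (rule 169): 0001001100111
Gen 11 (rule 54): 0011110011000
Gen 12 (rule 146): 0101101100100
Gen 13 (rule 169): 0011011000001
Gen 14 (rule 54): 0100100100011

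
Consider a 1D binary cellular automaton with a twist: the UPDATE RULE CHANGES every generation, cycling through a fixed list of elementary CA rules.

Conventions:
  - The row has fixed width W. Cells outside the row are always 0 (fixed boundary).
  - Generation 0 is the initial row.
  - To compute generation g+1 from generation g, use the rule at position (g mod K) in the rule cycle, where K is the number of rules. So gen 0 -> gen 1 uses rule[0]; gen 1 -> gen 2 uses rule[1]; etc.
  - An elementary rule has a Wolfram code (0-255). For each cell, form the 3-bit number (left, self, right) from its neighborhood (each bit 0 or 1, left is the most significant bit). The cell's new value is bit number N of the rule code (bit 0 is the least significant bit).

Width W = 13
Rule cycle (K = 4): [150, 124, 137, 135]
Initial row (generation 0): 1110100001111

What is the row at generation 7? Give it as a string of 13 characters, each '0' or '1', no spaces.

Answer: 1101111100010

Derivation:
Gen 0: 1110100001111
Gen 1 (rule 150): 0100110010110
Gen 2 (rule 124): 0110111011111
Gen 3 (rule 137): 0100110011110
Gen 4 (rule 135): 1101000101100
Gen 5 (rule 150): 0001101100010
Gen 6 (rule 124): 0001111110011
Gen 7 (rule 137): 1101111100010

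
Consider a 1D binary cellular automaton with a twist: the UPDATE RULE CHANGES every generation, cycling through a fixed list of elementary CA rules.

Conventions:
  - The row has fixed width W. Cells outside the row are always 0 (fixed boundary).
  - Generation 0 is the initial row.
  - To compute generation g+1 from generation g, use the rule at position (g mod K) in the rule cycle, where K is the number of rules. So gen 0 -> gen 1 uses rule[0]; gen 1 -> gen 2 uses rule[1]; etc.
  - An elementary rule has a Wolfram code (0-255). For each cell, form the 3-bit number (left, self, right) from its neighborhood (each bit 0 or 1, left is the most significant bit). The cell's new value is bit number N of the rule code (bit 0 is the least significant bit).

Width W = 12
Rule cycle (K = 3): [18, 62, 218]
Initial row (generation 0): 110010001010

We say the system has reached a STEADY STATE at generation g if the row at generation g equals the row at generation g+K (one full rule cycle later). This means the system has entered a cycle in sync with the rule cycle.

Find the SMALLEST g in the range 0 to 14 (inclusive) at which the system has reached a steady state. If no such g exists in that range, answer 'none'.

Answer: 4

Derivation:
Gen 0: 110010001010
Gen 1 (rule 18): 001101010001
Gen 2 (rule 62): 011011111011
Gen 3 (rule 218): 111011111011
Gen 4 (rule 18): 000000000000
Gen 5 (rule 62): 000000000000
Gen 6 (rule 218): 000000000000
Gen 7 (rule 18): 000000000000
Gen 8 (rule 62): 000000000000
Gen 9 (rule 218): 000000000000
Gen 10 (rule 18): 000000000000
Gen 11 (rule 62): 000000000000
Gen 12 (rule 218): 000000000000
Gen 13 (rule 18): 000000000000
Gen 14 (rule 62): 000000000000
Gen 15 (rule 218): 000000000000
Gen 16 (rule 18): 000000000000
Gen 17 (rule 62): 000000000000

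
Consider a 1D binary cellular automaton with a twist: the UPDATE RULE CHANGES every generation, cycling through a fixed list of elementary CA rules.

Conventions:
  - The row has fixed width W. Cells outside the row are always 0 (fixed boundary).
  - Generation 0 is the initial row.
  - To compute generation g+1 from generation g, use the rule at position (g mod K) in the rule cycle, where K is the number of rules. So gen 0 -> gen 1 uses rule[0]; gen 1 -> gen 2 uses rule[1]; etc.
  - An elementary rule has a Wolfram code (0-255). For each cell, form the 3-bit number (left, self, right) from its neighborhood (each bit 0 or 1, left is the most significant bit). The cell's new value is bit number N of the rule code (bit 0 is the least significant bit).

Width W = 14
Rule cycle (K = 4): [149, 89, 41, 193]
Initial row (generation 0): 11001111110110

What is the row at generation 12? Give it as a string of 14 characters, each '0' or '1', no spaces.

Gen 0: 11001111110110
Gen 1 (rule 149): 00100111100001
Gen 2 (rule 89): 10010100111100
Gen 3 (rule 41): 00001000100001
Gen 4 (rule 193): 11100010001100
Gen 5 (rule 149): 01011011100011
Gen 6 (rule 89): 00011010111011
Gen 7 (rule 41): 11010101100110
Gen 8 (rule 193): 01000000100010
Gen 9 (rule 149): 01111110111011
Gen 10 (rule 89): 01000010101011
Gen 11 (rule 41): 00011001010110
Gen 12 (rule 193): 11001000000010

Answer: 11001000000010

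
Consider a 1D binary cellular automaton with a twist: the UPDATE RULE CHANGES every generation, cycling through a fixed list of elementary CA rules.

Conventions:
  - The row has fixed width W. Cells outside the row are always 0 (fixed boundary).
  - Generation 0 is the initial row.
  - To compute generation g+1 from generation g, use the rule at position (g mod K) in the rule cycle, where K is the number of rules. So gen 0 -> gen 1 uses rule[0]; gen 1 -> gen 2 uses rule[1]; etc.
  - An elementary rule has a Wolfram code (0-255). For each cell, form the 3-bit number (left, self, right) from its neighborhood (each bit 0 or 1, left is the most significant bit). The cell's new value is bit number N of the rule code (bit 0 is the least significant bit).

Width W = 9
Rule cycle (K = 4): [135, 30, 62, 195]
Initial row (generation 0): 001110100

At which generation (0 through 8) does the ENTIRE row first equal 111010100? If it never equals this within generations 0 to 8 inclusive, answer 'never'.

Gen 0: 001110100
Gen 1 (rule 135): 110100101
Gen 2 (rule 30): 100111101
Gen 3 (rule 62): 111100011
Gen 4 (rule 195): 011101101
Gen 5 (rule 135): 101000001
Gen 6 (rule 30): 101100011
Gen 7 (rule 62): 111010110
Gen 8 (rule 195): 011000010

Answer: never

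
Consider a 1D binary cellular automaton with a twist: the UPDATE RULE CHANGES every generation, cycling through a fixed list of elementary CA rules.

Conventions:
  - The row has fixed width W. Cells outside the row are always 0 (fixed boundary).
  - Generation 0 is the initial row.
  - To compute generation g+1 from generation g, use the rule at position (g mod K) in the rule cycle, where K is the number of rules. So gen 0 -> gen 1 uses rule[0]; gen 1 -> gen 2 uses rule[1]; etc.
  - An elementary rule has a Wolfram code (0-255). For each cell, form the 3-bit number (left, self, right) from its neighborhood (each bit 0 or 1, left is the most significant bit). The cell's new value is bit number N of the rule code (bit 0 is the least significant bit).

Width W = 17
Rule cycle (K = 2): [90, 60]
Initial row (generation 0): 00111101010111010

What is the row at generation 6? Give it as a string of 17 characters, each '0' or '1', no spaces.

Answer: 10011110100000100

Derivation:
Gen 0: 00111101010111010
Gen 1 (rule 90): 01100100000101001
Gen 2 (rule 60): 01010110000111101
Gen 3 (rule 90): 10000111001100100
Gen 4 (rule 60): 11000100101010110
Gen 5 (rule 90): 11101011000000111
Gen 6 (rule 60): 10011110100000100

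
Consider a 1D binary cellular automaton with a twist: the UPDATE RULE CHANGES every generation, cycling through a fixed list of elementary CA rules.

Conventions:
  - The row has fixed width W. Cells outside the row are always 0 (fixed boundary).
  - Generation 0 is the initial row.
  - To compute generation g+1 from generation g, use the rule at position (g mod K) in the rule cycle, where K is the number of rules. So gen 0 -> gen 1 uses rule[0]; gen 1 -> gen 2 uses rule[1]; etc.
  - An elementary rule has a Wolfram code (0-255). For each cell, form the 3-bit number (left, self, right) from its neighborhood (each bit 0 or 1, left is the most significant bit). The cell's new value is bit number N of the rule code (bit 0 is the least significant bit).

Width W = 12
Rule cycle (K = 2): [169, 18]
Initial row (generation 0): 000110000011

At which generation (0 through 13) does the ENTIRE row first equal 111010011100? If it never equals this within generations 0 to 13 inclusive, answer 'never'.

Gen 0: 000110000011
Gen 1 (rule 169): 110100111010
Gen 2 (rule 18): 000011000001
Gen 3 (rule 169): 111010011100
Gen 4 (rule 18): 000001100010
Gen 5 (rule 169): 111101001000
Gen 6 (rule 18): 000000110100
Gen 7 (rule 169): 111110101001
Gen 8 (rule 18): 000000000110
Gen 9 (rule 169): 111111110100
Gen 10 (rule 18): 000000000010
Gen 11 (rule 169): 111111111000
Gen 12 (rule 18): 000000000100
Gen 13 (rule 169): 111111110001

Answer: 3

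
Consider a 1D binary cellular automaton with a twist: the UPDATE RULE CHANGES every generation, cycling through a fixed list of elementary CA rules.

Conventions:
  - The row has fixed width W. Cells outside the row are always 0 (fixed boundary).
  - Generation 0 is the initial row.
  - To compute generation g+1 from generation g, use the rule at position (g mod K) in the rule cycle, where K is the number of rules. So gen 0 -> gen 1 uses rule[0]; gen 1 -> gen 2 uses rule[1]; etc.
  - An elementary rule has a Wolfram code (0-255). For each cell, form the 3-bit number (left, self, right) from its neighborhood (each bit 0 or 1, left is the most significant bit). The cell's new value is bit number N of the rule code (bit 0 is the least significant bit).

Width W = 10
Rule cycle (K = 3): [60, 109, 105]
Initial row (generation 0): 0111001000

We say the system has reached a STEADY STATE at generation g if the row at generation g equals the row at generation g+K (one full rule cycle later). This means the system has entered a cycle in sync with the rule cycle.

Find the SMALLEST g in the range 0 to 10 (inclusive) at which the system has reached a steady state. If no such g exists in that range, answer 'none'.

Answer: none

Derivation:
Gen 0: 0111001000
Gen 1 (rule 60): 0100101100
Gen 2 (rule 109): 0100111101
Gen 3 (rule 105): 0000100110
Gen 4 (rule 60): 0000110101
Gen 5 (rule 109): 1110111111
Gen 6 (rule 105): 1011100001
Gen 7 (rule 60): 1110010001
Gen 8 (rule 109): 1010010101
Gen 9 (rule 105): 0100001010
Gen 10 (rule 60): 0110001111
Gen 11 (rule 109): 0110101001
Gen 12 (rule 105): 0111010000
Gen 13 (rule 60): 0100111000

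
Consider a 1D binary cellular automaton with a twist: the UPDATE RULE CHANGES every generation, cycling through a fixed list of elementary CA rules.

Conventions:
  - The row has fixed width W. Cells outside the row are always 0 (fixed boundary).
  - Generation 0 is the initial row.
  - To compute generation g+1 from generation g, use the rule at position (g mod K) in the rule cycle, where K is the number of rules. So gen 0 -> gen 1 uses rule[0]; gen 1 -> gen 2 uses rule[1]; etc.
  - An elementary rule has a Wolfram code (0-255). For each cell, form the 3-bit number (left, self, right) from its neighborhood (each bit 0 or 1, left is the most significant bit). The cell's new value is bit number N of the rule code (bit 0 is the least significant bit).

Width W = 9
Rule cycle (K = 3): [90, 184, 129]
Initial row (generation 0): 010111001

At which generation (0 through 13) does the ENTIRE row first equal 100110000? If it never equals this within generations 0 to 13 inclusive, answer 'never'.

Answer: 7

Derivation:
Gen 0: 010111001
Gen 1 (rule 90): 100101110
Gen 2 (rule 184): 010011101
Gen 3 (rule 129): 000001000
Gen 4 (rule 90): 000010100
Gen 5 (rule 184): 000001010
Gen 6 (rule 129): 111100000
Gen 7 (rule 90): 100110000
Gen 8 (rule 184): 010101000
Gen 9 (rule 129): 000000011
Gen 10 (rule 90): 000000111
Gen 11 (rule 184): 000000110
Gen 12 (rule 129): 111110000
Gen 13 (rule 90): 100011000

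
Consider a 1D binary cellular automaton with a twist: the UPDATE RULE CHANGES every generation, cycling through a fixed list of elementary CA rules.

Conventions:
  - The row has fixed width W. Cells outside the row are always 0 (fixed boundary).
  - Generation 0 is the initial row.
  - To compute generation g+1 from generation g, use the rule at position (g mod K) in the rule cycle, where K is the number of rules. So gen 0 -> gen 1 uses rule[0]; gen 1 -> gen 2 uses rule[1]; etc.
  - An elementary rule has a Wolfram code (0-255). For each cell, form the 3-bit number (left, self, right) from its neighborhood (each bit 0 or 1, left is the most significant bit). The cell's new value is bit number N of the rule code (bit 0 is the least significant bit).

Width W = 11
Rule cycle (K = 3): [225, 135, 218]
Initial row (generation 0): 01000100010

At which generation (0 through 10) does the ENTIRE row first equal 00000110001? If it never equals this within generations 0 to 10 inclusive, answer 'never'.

Gen 0: 01000100010
Gen 1 (rule 225): 00010001000
Gen 2 (rule 135): 11110111011
Gen 3 (rule 218): 11110111011
Gen 4 (rule 225): 01111011101
Gen 5 (rule 135): 10110001001
Gen 6 (rule 218): 00111010110
Gen 7 (rule 225): 10011101010
Gen 8 (rule 135): 10101001010
Gen 9 (rule 218): 00000110001
Gen 10 (rule 225): 11110010100

Answer: 9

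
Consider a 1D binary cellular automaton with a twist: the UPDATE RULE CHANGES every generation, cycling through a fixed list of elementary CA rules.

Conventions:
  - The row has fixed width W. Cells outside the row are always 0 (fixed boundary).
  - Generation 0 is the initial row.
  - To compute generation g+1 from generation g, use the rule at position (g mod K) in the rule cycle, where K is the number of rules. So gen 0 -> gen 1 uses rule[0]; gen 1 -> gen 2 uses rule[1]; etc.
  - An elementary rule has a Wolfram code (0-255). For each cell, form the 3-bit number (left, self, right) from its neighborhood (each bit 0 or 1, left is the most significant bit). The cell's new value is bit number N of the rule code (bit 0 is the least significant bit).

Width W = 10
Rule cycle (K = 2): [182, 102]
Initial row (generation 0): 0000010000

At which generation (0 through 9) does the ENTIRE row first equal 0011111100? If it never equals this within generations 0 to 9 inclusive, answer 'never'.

Answer: 3

Derivation:
Gen 0: 0000010000
Gen 1 (rule 182): 0000111000
Gen 2 (rule 102): 0001001000
Gen 3 (rule 182): 0011111100
Gen 4 (rule 102): 0100000100
Gen 5 (rule 182): 1110001110
Gen 6 (rule 102): 0010010010
Gen 7 (rule 182): 0111111111
Gen 8 (rule 102): 1000000001
Gen 9 (rule 182): 1100000011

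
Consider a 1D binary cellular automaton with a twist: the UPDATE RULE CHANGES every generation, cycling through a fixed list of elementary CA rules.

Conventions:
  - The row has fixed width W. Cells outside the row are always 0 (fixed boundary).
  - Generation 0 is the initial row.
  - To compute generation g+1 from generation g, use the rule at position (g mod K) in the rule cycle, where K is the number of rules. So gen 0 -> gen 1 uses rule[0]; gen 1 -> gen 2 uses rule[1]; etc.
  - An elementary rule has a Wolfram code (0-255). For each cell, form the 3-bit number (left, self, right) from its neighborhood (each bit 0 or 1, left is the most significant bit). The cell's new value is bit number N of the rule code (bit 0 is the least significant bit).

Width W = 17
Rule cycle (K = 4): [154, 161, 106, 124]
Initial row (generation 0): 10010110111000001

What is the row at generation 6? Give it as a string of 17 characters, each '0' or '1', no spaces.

Gen 0: 10010110111000001
Gen 1 (rule 154): 01100100110100010
Gen 2 (rule 161): 00000000001001000
Gen 3 (rule 106): 00000000010010000
Gen 4 (rule 124): 00000000011011000
Gen 5 (rule 154): 00000000110010100
Gen 6 (rule 161): 11111110000001001

Answer: 11111110000001001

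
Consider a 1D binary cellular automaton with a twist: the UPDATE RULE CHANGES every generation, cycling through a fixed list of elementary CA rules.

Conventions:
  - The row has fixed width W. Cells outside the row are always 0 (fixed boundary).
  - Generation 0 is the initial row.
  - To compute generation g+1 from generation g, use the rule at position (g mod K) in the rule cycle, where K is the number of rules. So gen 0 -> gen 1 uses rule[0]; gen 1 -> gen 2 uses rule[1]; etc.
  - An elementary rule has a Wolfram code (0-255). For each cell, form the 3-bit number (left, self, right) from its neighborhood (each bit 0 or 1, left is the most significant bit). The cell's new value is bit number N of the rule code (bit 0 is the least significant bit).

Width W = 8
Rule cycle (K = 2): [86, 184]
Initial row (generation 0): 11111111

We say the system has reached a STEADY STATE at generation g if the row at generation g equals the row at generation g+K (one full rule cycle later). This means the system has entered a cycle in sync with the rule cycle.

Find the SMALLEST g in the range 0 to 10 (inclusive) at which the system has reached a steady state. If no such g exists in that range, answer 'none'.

Gen 0: 11111111
Gen 1 (rule 86): 00000001
Gen 2 (rule 184): 00000000
Gen 3 (rule 86): 00000000
Gen 4 (rule 184): 00000000
Gen 5 (rule 86): 00000000
Gen 6 (rule 184): 00000000
Gen 7 (rule 86): 00000000
Gen 8 (rule 184): 00000000
Gen 9 (rule 86): 00000000
Gen 10 (rule 184): 00000000
Gen 11 (rule 86): 00000000
Gen 12 (rule 184): 00000000

Answer: 2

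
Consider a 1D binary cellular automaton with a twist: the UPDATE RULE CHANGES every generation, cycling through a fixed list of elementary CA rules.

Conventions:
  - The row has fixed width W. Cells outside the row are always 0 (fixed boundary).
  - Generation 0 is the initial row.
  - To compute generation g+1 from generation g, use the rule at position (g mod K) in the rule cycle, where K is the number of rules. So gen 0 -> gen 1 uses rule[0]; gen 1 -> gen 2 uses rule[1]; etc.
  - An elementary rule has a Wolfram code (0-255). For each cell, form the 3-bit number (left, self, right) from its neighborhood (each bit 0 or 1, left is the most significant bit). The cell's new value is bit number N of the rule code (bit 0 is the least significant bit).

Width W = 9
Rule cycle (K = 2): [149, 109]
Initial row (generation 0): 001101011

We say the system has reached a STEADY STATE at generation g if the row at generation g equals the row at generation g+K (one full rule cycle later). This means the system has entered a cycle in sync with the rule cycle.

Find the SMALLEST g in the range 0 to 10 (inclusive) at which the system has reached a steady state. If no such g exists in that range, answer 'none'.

Gen 0: 001101011
Gen 1 (rule 149): 100001000
Gen 2 (rule 109): 101101011
Gen 3 (rule 149): 100001000
Gen 4 (rule 109): 101101011
Gen 5 (rule 149): 100001000
Gen 6 (rule 109): 101101011
Gen 7 (rule 149): 100001000
Gen 8 (rule 109): 101101011
Gen 9 (rule 149): 100001000
Gen 10 (rule 109): 101101011
Gen 11 (rule 149): 100001000
Gen 12 (rule 109): 101101011

Answer: 1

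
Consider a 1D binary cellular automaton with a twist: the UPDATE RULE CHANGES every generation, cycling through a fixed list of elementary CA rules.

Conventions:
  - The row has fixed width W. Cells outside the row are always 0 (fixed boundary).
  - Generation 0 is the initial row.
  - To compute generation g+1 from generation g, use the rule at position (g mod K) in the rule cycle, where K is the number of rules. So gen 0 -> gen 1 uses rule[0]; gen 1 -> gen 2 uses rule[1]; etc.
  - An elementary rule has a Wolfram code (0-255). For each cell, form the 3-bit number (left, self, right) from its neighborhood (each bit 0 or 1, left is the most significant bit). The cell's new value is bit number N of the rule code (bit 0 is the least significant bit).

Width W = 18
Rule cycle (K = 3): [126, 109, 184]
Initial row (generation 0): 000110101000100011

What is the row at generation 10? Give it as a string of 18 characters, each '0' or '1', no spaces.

Gen 0: 000110101000100011
Gen 1 (rule 126): 001111111101110111
Gen 2 (rule 109): 101000000111011101
Gen 3 (rule 184): 010100000110111010
Gen 4 (rule 126): 111110001111101111
Gen 5 (rule 109): 100010101000111001
Gen 6 (rule 184): 010001010100110100
Gen 7 (rule 126): 111011111111111110
Gen 8 (rule 109): 101110000000000010
Gen 9 (rule 184): 011101000000000001
Gen 10 (rule 126): 110111100000000011

Answer: 110111100000000011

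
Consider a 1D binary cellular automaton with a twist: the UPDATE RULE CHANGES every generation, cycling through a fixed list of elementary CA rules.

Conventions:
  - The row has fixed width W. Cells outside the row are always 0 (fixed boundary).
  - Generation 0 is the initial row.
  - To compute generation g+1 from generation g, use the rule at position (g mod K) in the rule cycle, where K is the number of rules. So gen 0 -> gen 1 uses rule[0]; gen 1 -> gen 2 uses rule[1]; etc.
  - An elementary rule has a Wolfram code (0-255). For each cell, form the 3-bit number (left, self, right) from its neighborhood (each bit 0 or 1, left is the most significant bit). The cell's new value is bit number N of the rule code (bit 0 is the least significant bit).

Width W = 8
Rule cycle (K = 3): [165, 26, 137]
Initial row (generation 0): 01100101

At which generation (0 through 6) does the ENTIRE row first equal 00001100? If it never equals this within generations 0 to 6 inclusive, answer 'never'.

Gen 0: 01100101
Gen 1 (rule 165): 00000111
Gen 2 (rule 26): 00001100
Gen 3 (rule 137): 11101001
Gen 4 (rule 165): 01011001
Gen 5 (rule 26): 10010110
Gen 6 (rule 137): 00000100

Answer: 2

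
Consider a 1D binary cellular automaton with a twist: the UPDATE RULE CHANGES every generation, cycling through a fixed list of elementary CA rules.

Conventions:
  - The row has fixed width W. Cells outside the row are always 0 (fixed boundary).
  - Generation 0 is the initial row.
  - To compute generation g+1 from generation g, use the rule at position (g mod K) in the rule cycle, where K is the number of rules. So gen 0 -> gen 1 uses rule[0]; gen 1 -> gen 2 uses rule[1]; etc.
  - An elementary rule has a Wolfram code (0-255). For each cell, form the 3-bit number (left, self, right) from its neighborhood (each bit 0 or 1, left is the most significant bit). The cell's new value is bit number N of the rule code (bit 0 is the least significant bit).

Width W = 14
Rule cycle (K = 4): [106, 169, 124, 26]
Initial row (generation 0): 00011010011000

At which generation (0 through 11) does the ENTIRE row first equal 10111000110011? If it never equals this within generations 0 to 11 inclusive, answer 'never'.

Gen 0: 00011010011000
Gen 1 (rule 106): 00111100111000
Gen 2 (rule 169): 10111000110011
Gen 3 (rule 124): 11101100111011
Gen 4 (rule 26): 10001011100010
Gen 5 (rule 106): 00010110100100
Gen 6 (rule 169): 11001101000001
Gen 7 (rule 124): 11101111100001
Gen 8 (rule 26): 10001000010010
Gen 9 (rule 106): 00010000100100
Gen 10 (rule 169): 11000110000001
Gen 11 (rule 124): 11100111000001

Answer: 2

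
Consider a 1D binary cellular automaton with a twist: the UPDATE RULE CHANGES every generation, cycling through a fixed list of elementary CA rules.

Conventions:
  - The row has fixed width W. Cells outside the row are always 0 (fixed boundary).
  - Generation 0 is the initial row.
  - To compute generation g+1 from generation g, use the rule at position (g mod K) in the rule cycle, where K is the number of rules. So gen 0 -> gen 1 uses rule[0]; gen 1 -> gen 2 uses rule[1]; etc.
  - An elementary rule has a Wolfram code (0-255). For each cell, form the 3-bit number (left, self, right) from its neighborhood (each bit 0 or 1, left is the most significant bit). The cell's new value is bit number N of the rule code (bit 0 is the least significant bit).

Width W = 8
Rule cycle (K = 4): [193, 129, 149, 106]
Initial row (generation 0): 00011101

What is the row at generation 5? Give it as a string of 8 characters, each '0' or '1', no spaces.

Answer: 00110010

Derivation:
Gen 0: 00011101
Gen 1 (rule 193): 11001100
Gen 2 (rule 129): 00000001
Gen 3 (rule 149): 11111101
Gen 4 (rule 106): 10000110
Gen 5 (rule 193): 00110010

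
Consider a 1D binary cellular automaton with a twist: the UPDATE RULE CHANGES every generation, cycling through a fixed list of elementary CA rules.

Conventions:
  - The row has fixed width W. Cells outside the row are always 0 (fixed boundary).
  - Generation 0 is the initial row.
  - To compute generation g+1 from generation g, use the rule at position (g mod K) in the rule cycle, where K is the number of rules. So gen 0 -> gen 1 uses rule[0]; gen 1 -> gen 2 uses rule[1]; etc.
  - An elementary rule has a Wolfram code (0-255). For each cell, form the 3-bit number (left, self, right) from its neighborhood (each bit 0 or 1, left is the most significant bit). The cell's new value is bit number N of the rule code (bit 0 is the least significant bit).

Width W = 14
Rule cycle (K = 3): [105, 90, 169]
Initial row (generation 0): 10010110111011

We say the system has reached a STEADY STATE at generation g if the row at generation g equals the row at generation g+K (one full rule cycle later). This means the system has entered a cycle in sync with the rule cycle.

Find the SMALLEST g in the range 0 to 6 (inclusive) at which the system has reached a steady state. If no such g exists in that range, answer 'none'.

Gen 0: 10010110111011
Gen 1 (rule 105): 00001111101111
Gen 2 (rule 90): 00011000101001
Gen 3 (rule 169): 11010010010000
Gen 4 (rule 105): 11100000000111
Gen 5 (rule 90): 10110000001101
Gen 6 (rule 169): 01100111101010
Gen 7 (rule 105): 01100100110100
Gen 8 (rule 90): 11111011110010
Gen 9 (rule 169): 11110111100000

Answer: none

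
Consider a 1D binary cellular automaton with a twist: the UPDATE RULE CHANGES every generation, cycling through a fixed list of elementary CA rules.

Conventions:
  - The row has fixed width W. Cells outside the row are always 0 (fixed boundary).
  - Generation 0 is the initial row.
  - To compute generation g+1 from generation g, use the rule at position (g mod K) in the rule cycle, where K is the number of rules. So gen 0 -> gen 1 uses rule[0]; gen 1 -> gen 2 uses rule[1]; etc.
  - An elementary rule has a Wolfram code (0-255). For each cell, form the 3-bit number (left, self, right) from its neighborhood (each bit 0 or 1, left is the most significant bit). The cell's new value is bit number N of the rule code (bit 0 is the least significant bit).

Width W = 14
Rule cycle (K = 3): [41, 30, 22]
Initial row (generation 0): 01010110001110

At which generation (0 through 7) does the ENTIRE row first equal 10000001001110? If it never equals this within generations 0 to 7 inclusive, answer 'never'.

Answer: 6

Derivation:
Gen 0: 01010110001110
Gen 1 (rule 41): 00101100101000
Gen 2 (rule 30): 01101011101100
Gen 3 (rule 22): 10001000000010
Gen 4 (rule 41): 00100011111000
Gen 5 (rule 30): 01110110000100
Gen 6 (rule 22): 10000001001110
Gen 7 (rule 41): 00111100001000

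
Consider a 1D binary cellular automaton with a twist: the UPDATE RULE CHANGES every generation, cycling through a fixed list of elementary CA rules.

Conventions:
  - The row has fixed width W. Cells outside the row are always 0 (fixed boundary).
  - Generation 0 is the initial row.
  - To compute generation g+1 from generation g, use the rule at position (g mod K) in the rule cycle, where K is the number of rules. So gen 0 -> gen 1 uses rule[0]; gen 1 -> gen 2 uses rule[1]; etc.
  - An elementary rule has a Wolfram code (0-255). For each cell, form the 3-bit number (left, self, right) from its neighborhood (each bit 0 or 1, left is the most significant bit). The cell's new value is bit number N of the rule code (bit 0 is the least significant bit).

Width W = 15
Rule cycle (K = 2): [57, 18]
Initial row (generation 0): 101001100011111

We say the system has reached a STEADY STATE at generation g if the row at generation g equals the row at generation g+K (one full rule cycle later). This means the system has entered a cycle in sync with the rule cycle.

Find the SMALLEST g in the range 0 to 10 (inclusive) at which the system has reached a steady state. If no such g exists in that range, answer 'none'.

Gen 0: 101001100011111
Gen 1 (rule 57): 010101011010000
Gen 2 (rule 18): 100000000001000
Gen 3 (rule 57): 011111111100111
Gen 4 (rule 18): 100000000011000
Gen 5 (rule 57): 011111111010111
Gen 6 (rule 18): 100000000000000
Gen 7 (rule 57): 011111111111111
Gen 8 (rule 18): 100000000000000
Gen 9 (rule 57): 011111111111111
Gen 10 (rule 18): 100000000000000
Gen 11 (rule 57): 011111111111111
Gen 12 (rule 18): 100000000000000

Answer: 6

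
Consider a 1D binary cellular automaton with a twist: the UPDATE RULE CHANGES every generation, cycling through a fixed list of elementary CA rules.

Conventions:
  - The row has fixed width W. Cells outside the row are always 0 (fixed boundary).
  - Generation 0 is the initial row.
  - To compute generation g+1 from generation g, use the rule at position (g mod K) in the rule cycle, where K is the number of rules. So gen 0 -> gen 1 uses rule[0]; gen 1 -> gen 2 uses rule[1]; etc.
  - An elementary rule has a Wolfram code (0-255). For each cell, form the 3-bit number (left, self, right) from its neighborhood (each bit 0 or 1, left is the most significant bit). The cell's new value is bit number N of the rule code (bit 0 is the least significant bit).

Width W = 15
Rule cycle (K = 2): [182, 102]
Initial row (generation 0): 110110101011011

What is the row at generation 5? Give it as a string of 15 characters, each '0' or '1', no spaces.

Answer: 111111111111001

Derivation:
Gen 0: 110110101011011
Gen 1 (rule 182): 001001111100100
Gen 2 (rule 102): 011010000101100
Gen 3 (rule 182): 100111001110010
Gen 4 (rule 102): 101001010010110
Gen 5 (rule 182): 111111111111001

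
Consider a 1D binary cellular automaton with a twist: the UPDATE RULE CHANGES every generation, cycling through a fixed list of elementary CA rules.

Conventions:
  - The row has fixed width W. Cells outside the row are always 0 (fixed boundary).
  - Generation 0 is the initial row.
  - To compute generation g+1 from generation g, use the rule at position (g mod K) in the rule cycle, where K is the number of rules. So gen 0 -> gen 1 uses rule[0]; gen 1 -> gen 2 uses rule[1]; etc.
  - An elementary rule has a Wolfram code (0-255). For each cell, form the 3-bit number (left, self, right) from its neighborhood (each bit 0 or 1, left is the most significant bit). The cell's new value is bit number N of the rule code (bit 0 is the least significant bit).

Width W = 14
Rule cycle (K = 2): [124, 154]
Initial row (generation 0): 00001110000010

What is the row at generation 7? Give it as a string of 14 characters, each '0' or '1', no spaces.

Answer: 01011000110111

Derivation:
Gen 0: 00001110000010
Gen 1 (rule 124): 00001011000011
Gen 2 (rule 154): 00010010100110
Gen 3 (rule 124): 00011011110111
Gen 4 (rule 154): 00110011100110
Gen 5 (rule 124): 00111010110111
Gen 6 (rule 154): 01110000100110
Gen 7 (rule 124): 01011000110111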